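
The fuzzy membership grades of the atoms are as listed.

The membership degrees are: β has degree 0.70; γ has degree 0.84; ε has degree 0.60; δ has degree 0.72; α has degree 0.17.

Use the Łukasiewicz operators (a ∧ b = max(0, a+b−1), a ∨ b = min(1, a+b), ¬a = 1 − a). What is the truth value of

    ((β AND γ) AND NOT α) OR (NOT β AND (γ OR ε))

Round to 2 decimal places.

0.67

β AND γ = max(0, a+b−1) on (0.70, 0.84) = 0.54
NOT α = 1 − 0.17 = 0.83
(β AND γ) AND NOT α = max(0, a+b−1) on (0.54, 0.83) = 0.37
NOT β = 1 − 0.70 = 0.30
γ OR ε = min(1, a+b) on (0.84, 0.60) = 1.00
NOT β AND (γ OR ε) = max(0, a+b−1) on (0.30, 1.00) = 0.30
((β AND γ) AND NOT α) OR (NOT β AND (γ OR ε)) = min(1, a+b) on (0.37, 0.30) = 0.67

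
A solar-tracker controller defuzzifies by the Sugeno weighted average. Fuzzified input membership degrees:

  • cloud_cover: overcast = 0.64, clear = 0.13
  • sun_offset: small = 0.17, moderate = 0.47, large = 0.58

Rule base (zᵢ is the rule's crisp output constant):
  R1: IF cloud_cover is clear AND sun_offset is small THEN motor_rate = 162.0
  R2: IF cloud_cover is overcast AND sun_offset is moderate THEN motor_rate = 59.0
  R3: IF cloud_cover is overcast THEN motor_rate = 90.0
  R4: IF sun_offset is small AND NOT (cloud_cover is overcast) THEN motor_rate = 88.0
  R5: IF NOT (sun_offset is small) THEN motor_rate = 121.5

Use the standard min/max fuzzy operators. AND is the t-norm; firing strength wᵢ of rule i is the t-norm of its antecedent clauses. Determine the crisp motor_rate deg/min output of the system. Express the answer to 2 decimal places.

99.19

R1 (z=162.0): clear=0.13, small=0.17; AND[min(a, b)] → w = 0.13
R2 (z=59.0): overcast=0.64, moderate=0.47; AND[min(a, b)] → w = 0.47
R3 (z=90.0): overcast=0.64 → w = 0.64
R4 (z=88.0): small=0.17, ¬overcast=1−0.64=0.36; AND[min(a, b)] → w = 0.17
R5 (z=121.5): ¬small=1−0.17=0.83 → w = 0.83
Weighted average = (0.13·162.0 + 0.47·59.0 + 0.64·90.0 + 0.17·88.0 + 0.83·121.5) / (0.13 + 0.47 + 0.64 + 0.17 + 0.83)
  = 222.1950 / 2.2400 = 99.19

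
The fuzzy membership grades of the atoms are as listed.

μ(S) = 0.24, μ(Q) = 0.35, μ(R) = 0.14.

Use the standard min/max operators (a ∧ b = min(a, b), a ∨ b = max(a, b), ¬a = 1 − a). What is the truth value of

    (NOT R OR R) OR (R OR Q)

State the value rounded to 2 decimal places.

NOT R = 1 − 0.14 = 0.86
NOT R OR R = max(a, b) on (0.86, 0.14) = 0.86
R OR Q = max(a, b) on (0.14, 0.35) = 0.35
(NOT R OR R) OR (R OR Q) = max(a, b) on (0.86, 0.35) = 0.86

0.86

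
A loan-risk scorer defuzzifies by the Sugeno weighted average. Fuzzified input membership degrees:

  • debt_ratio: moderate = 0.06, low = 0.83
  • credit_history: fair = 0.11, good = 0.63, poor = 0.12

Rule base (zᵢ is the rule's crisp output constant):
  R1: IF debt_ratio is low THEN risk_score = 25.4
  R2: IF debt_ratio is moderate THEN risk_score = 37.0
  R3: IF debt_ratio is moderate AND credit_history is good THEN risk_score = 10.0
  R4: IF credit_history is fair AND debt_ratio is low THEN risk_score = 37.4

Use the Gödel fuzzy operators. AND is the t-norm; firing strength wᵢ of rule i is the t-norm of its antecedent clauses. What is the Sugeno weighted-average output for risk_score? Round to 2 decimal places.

R1 (z=25.4): low=0.83 → w = 0.83
R2 (z=37.0): moderate=0.06 → w = 0.06
R3 (z=10.0): moderate=0.06, good=0.63; AND[min(a, b)] → w = 0.06
R4 (z=37.4): fair=0.11, low=0.83; AND[min(a, b)] → w = 0.11
Weighted average = (0.83·25.4 + 0.06·37.0 + 0.06·10.0 + 0.11·37.4) / (0.83 + 0.06 + 0.06 + 0.11)
  = 28.0160 / 1.0600 = 26.43

26.43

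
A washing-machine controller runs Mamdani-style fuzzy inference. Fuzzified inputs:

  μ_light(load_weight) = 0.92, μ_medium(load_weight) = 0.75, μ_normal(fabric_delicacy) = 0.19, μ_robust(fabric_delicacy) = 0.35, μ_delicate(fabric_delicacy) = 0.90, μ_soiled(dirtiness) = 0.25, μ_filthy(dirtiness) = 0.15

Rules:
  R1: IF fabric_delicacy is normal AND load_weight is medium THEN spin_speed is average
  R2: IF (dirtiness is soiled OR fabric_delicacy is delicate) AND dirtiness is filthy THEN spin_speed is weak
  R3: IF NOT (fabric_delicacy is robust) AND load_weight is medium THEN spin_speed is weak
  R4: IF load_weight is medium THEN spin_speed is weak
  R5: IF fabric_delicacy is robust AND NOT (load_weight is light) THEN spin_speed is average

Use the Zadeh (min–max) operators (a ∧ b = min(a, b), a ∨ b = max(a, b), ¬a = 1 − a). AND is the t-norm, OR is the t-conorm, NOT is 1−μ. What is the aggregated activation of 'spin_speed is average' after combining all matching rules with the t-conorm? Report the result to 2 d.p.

R1: normal=0.19, medium=0.75; AND[min(a, b)] → w = 0.19
R2: (soiled=0.25 OR delicate=0.90) = 0.90; AND[min(a, b)] with filthy=0.15 → w = 0.15
R3: ¬robust=1−0.35=0.65, medium=0.75; AND[min(a, b)] → w = 0.65
R4: medium=0.75 → w = 0.75
R5: robust=0.35, ¬light=1−0.92=0.08; AND[min(a, b)] → w = 0.08
Rules with consequent 'average': {R1, R5} → strengths 0.19, 0.08
Aggregate via t-conorm [max(a, b)]: 0.19

0.19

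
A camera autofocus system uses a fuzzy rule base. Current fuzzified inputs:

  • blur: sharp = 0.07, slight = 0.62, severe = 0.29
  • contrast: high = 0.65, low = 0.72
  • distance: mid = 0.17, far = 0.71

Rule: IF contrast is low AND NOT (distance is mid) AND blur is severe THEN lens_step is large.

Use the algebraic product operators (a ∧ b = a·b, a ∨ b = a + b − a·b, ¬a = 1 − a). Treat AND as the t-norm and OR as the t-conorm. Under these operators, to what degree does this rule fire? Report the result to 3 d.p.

firing strength: low=0.72, ¬mid=1−0.17=0.83, severe=0.29; AND[a·b] → w = 0.1733

0.173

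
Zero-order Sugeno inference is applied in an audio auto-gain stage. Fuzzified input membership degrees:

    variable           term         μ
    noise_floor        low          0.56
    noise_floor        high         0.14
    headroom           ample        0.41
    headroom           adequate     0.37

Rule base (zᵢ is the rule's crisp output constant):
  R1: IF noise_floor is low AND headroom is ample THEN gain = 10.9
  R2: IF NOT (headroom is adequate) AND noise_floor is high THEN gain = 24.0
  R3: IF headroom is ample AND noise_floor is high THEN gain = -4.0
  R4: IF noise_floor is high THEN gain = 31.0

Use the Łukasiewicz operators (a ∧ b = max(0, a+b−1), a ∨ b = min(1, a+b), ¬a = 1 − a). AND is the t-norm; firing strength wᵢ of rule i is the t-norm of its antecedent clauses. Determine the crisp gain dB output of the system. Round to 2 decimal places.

31.00

R1 (z=10.9): low=0.56, ample=0.41; AND[max(0, a+b−1)] → w = 0.00
R2 (z=24.0): ¬adequate=1−0.37=0.63, high=0.14; AND[max(0, a+b−1)] → w = 0.00
R3 (z=-4.0): ample=0.41, high=0.14; AND[max(0, a+b−1)] → w = 0.00
R4 (z=31.0): high=0.14 → w = 0.14
Weighted average = (0.00·10.9 + 0.00·24.0 + 0.00·-4.0 + 0.14·31.0) / (0.00 + 0.00 + 0.00 + 0.14)
  = 4.3400 / 0.1400 = 31.00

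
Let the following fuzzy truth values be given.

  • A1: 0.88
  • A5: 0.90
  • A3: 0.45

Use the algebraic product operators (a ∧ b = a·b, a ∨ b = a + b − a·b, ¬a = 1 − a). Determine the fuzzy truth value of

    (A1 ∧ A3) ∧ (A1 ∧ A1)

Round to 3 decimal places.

0.307

A1 ∧ A3 = a·b on (0.8800, 0.4500) = 0.3960
A1 ∧ A1 = a·b on (0.8800, 0.8800) = 0.7744
(A1 ∧ A3) ∧ (A1 ∧ A1) = a·b on (0.3960, 0.7744) = 0.3067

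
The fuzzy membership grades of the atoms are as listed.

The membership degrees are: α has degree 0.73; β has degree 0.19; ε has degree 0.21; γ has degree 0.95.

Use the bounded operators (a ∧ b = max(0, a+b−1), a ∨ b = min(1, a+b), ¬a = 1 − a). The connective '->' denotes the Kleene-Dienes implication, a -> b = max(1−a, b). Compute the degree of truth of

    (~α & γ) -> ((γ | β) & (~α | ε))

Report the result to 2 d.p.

0.78

~α = 1 − 0.73 = 0.27
~α & γ = max(0, a+b−1) on (0.27, 0.95) = 0.22
γ | β = min(1, a+b) on (0.95, 0.19) = 1.00
~α = 1 − 0.73 = 0.27
~α | ε = min(1, a+b) on (0.27, 0.21) = 0.48
(γ | β) & (~α | ε) = max(0, a+b−1) on (1.00, 0.48) = 0.48
(~α & γ) -> ((γ | β) & (~α | ε))  [Kleene-Dienes: max(1−a, b)] with a=0.22, b=0.48 → 0.78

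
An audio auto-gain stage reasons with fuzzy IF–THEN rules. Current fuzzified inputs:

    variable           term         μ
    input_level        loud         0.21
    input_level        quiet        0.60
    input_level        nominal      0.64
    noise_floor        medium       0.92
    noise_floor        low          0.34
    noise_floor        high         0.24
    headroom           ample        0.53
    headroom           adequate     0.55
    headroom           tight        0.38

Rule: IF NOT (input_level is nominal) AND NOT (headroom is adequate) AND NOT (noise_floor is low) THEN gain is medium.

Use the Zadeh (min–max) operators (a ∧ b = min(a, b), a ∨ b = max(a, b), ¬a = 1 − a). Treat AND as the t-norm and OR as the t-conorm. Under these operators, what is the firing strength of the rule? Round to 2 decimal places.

firing strength: ¬nominal=1−0.64=0.36, ¬adequate=1−0.55=0.45, ¬low=1−0.34=0.66; AND[min(a, b)] → w = 0.36

0.36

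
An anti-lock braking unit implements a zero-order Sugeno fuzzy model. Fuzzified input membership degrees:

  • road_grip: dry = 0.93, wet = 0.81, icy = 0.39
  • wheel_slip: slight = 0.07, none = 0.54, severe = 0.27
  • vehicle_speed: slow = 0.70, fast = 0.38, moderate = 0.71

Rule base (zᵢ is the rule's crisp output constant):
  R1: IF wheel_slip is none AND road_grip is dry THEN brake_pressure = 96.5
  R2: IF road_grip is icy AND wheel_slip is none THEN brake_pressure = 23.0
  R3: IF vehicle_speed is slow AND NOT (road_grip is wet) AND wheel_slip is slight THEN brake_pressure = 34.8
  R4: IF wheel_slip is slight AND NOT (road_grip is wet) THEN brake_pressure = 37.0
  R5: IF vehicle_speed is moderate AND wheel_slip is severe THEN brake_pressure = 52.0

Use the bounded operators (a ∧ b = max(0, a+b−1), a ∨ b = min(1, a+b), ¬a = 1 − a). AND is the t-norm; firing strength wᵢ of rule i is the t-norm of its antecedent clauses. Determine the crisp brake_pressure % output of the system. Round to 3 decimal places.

R1 (z=96.5): none=0.54, dry=0.93; AND[max(0, a+b−1)] → w = 0.47
R2 (z=23.0): icy=0.39, none=0.54; AND[max(0, a+b−1)] → w = 0.00
R3 (z=34.8): slow=0.70, ¬wet=1−0.81=0.19, slight=0.07; AND[max(0, a+b−1)] → w = 0.00
R4 (z=37.0): slight=0.07, ¬wet=1−0.81=0.19; AND[max(0, a+b−1)] → w = 0.00
R5 (z=52.0): moderate=0.71, severe=0.27; AND[max(0, a+b−1)] → w = 0.00
Weighted average = (0.47·96.5 + 0.00·23.0 + 0.00·34.8 + 0.00·37.0 + 0.00·52.0) / (0.47 + 0.00 + 0.00 + 0.00 + 0.00)
  = 45.3550 / 0.4700 = 96.500

96.500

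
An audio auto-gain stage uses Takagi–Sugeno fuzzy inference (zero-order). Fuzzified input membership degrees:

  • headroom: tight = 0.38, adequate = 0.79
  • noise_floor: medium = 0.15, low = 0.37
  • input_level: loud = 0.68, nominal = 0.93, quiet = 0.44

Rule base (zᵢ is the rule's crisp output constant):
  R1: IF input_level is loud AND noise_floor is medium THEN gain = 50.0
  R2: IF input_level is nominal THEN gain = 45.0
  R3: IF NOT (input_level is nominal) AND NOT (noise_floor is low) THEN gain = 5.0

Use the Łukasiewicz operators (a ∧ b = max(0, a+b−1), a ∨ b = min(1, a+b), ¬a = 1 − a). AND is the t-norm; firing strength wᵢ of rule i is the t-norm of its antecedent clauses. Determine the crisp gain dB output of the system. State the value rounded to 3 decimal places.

45.000

R1 (z=50.0): loud=0.68, medium=0.15; AND[max(0, a+b−1)] → w = 0.00
R2 (z=45.0): nominal=0.93 → w = 0.93
R3 (z=5.0): ¬nominal=1−0.93=0.07, ¬low=1−0.37=0.63; AND[max(0, a+b−1)] → w = 0.00
Weighted average = (0.00·50.0 + 0.93·45.0 + 0.00·5.0) / (0.00 + 0.93 + 0.00)
  = 41.8500 / 0.9300 = 45.000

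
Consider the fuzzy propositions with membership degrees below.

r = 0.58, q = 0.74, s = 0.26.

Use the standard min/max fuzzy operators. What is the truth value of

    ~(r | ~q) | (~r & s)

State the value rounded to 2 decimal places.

0.42

~q = 1 − 0.74 = 0.26
r | ~q = max(a, b) on (0.58, 0.26) = 0.58
~(r | ~q) = 1 − 0.58 = 0.42
~r = 1 − 0.58 = 0.42
~r & s = min(a, b) on (0.42, 0.26) = 0.26
~(r | ~q) | (~r & s) = max(a, b) on (0.42, 0.26) = 0.42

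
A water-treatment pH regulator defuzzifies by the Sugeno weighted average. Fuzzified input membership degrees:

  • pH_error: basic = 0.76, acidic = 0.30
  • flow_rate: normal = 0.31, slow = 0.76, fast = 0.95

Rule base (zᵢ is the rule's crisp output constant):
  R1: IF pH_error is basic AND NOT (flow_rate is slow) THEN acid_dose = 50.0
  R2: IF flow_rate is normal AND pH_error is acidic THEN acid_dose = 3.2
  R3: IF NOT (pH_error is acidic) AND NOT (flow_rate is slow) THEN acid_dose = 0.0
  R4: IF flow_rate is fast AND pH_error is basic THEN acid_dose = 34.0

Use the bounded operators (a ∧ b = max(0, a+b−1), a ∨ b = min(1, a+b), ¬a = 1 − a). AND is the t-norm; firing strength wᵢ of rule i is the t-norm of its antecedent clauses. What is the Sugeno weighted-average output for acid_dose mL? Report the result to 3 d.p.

34.000

R1 (z=50.0): basic=0.76, ¬slow=1−0.76=0.24; AND[max(0, a+b−1)] → w = 0.00
R2 (z=3.2): normal=0.31, acidic=0.30; AND[max(0, a+b−1)] → w = 0.00
R3 (z=0.0): ¬acidic=1−0.30=0.70, ¬slow=1−0.76=0.24; AND[max(0, a+b−1)] → w = 0.00
R4 (z=34.0): fast=0.95, basic=0.76; AND[max(0, a+b−1)] → w = 0.71
Weighted average = (0.00·50.0 + 0.00·3.2 + 0.00·0.0 + 0.71·34.0) / (0.00 + 0.00 + 0.00 + 0.71)
  = 24.1400 / 0.7100 = 34.000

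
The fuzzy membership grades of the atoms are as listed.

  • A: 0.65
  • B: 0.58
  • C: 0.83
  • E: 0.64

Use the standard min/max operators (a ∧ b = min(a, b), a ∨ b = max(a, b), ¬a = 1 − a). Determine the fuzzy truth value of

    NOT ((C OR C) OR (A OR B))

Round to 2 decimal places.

0.17

C OR C = max(a, b) on (0.83, 0.83) = 0.83
A OR B = max(a, b) on (0.65, 0.58) = 0.65
(C OR C) OR (A OR B) = max(a, b) on (0.83, 0.65) = 0.83
NOT ((C OR C) OR (A OR B)) = 1 − 0.83 = 0.17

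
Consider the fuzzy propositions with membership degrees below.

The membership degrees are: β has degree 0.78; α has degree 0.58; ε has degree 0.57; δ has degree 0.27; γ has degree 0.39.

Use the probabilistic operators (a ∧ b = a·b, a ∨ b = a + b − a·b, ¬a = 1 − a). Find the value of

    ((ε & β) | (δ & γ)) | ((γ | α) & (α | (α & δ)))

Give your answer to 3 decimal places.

ε & β = a·b on (0.5700, 0.7800) = 0.4446
δ & γ = a·b on (0.2700, 0.3900) = 0.1053
(ε & β) | (δ & γ) = a + b − a·b on (0.4446, 0.1053) = 0.5031
γ | α = a + b − a·b on (0.3900, 0.5800) = 0.7438
α & δ = a·b on (0.5800, 0.2700) = 0.1566
α | (α & δ) = a + b − a·b on (0.5800, 0.1566) = 0.6458
(γ | α) & (α | (α & δ)) = a·b on (0.7438, 0.6458) = 0.4803
((ε & β) | (δ & γ)) | ((γ | α) & (α | (α & δ))) = a + b − a·b on (0.5031, 0.4803) = 0.7418

0.742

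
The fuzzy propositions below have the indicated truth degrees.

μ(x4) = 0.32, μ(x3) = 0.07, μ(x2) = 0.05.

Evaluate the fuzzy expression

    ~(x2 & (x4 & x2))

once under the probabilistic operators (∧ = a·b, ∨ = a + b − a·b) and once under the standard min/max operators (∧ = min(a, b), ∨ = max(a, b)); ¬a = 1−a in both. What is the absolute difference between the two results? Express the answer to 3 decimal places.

Under probabilistic:
  x4 & x2 = a·b on (0.3200, 0.0500) = 0.0160
  x2 & (x4 & x2) = a·b on (0.0500, 0.0160) = 0.0008
  ~(x2 & (x4 & x2)) = 1 − 0.0008 = 0.9992
  → value = 0.9992
Under standard min/max:
  x4 & x2 = min(a, b) on (0.32, 0.05) = 0.05
  x2 & (x4 & x2) = min(a, b) on (0.05, 0.05) = 0.05
  ~(x2 & (x4 & x2)) = 1 − 0.05 = 0.95
  → value = 0.9500
|0.9992 − 0.9500| = 0.049

0.049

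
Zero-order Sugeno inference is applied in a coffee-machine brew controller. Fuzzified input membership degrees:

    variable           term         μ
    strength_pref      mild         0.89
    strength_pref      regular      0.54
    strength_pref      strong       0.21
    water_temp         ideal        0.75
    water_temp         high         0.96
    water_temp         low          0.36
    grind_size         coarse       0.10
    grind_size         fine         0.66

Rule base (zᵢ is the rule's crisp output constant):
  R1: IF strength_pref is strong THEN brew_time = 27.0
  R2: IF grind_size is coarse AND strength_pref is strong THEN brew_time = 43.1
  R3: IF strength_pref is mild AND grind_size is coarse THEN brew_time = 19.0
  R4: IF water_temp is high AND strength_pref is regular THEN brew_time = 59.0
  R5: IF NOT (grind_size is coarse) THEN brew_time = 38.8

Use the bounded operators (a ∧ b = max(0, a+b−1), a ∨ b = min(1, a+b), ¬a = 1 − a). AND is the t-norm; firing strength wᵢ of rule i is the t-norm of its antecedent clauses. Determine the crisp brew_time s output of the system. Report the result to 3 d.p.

43.534

R1 (z=27.0): strong=0.21 → w = 0.21
R2 (z=43.1): coarse=0.10, strong=0.21; AND[max(0, a+b−1)] → w = 0.00
R3 (z=19.0): mild=0.89, coarse=0.10; AND[max(0, a+b−1)] → w = 0.00
R4 (z=59.0): high=0.96, regular=0.54; AND[max(0, a+b−1)] → w = 0.50
R5 (z=38.8): ¬coarse=1−0.10=0.90 → w = 0.90
Weighted average = (0.21·27.0 + 0.00·43.1 + 0.00·19.0 + 0.50·59.0 + 0.90·38.8) / (0.21 + 0.00 + 0.00 + 0.50 + 0.90)
  = 70.0900 / 1.6100 = 43.534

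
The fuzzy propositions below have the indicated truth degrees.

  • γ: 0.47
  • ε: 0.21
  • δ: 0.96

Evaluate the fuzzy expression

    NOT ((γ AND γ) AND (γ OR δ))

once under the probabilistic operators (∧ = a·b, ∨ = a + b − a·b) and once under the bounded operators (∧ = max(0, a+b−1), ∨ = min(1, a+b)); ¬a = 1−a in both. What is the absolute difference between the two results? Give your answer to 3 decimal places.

0.216

Under probabilistic:
  γ AND γ = a·b on (0.4700, 0.4700) = 0.2209
  γ OR δ = a + b − a·b on (0.4700, 0.9600) = 0.9788
  (γ AND γ) AND (γ OR δ) = a·b on (0.2209, 0.9788) = 0.2162
  NOT ((γ AND γ) AND (γ OR δ)) = 1 − 0.2162 = 0.7838
  → value = 0.7838
Under bounded:
  γ AND γ = max(0, a+b−1) on (0.47, 0.47) = 0.00
  γ OR δ = min(1, a+b) on (0.47, 0.96) = 1.00
  (γ AND γ) AND (γ OR δ) = max(0, a+b−1) on (0.00, 1.00) = 0.00
  NOT ((γ AND γ) AND (γ OR δ)) = 1 − 0.00 = 1.00
  → value = 1.0000
|0.7838 − 1.0000| = 0.216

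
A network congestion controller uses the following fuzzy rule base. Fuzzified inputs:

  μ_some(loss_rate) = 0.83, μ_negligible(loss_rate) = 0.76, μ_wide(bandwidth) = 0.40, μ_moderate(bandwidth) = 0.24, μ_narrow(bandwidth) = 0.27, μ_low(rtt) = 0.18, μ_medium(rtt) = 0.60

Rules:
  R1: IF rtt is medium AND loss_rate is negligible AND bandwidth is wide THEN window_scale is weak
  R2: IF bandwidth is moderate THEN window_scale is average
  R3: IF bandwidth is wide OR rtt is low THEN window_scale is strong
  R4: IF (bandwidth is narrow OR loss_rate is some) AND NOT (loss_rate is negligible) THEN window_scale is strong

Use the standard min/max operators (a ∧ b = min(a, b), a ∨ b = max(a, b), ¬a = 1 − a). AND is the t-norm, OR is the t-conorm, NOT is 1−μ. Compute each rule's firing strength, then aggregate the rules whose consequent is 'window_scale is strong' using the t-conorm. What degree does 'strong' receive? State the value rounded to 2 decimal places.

R1: medium=0.60, negligible=0.76, wide=0.40; AND[min(a, b)] → w = 0.40
R2: moderate=0.24 → w = 0.24
R3: wide=0.40, low=0.18; OR[max(a, b)] → w = 0.40
R4: (narrow=0.27 OR some=0.83) = 0.83; AND[min(a, b)] with ¬negligible=1−0.76=0.24 → w = 0.24
Rules with consequent 'strong': {R3, R4} → strengths 0.40, 0.24
Aggregate via t-conorm [max(a, b)]: 0.40

0.40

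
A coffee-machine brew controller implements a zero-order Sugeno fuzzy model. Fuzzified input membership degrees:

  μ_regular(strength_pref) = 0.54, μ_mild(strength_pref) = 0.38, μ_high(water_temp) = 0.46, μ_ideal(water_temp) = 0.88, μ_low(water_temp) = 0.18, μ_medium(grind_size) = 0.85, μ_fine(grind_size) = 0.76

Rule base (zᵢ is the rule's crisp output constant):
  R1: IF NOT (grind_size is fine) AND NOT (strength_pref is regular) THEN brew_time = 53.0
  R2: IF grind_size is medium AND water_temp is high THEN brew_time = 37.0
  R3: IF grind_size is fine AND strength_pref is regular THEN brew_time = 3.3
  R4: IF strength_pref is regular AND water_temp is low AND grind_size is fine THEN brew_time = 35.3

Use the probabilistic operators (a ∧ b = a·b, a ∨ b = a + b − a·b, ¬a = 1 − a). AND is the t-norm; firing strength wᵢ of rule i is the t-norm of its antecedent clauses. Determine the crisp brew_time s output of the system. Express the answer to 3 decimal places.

R1 (z=53.0): ¬fine=1−0.76=0.24, ¬regular=1−0.54=0.46; AND[a·b] → w = 0.1104
R2 (z=37.0): medium=0.85, high=0.46; AND[a·b] → w = 0.3910
R3 (z=3.3): fine=0.76, regular=0.54; AND[a·b] → w = 0.4104
R4 (z=35.3): regular=0.54, low=0.18, fine=0.76; AND[a·b] → w = 0.0739
Weighted average = (0.1104·53.0 + 0.3910·37.0 + 0.4104·3.3 + 0.0739·35.3) / (0.1104 + 0.3910 + 0.4104 + 0.0739)
  = 24.2802 / 0.9857 = 24.633

24.633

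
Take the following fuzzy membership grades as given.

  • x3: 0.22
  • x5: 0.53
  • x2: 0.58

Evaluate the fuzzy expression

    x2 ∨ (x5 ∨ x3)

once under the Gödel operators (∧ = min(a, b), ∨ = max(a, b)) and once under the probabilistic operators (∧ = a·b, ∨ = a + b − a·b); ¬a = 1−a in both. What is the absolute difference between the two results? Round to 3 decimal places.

Under Gödel:
  x5 ∨ x3 = max(a, b) on (0.53, 0.22) = 0.53
  x2 ∨ (x5 ∨ x3) = max(a, b) on (0.58, 0.53) = 0.58
  → value = 0.5800
Under probabilistic:
  x5 ∨ x3 = a + b − a·b on (0.5300, 0.2200) = 0.6334
  x2 ∨ (x5 ∨ x3) = a + b − a·b on (0.5800, 0.6334) = 0.8460
  → value = 0.8460
|0.5800 − 0.8460| = 0.266

0.266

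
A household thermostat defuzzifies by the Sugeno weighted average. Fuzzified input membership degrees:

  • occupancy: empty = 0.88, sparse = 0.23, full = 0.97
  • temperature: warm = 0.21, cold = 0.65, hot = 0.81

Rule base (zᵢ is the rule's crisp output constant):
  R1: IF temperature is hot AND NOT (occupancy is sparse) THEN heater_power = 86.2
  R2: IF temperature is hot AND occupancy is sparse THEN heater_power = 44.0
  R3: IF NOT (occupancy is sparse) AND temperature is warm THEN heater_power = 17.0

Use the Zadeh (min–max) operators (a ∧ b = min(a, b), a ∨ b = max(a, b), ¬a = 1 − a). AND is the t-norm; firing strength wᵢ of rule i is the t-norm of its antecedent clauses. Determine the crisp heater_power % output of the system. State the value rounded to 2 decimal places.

66.17

R1 (z=86.2): hot=0.81, ¬sparse=1−0.23=0.77; AND[min(a, b)] → w = 0.77
R2 (z=44.0): hot=0.81, sparse=0.23; AND[min(a, b)] → w = 0.23
R3 (z=17.0): ¬sparse=1−0.23=0.77, warm=0.21; AND[min(a, b)] → w = 0.21
Weighted average = (0.77·86.2 + 0.23·44.0 + 0.21·17.0) / (0.77 + 0.23 + 0.21)
  = 80.0640 / 1.2100 = 66.17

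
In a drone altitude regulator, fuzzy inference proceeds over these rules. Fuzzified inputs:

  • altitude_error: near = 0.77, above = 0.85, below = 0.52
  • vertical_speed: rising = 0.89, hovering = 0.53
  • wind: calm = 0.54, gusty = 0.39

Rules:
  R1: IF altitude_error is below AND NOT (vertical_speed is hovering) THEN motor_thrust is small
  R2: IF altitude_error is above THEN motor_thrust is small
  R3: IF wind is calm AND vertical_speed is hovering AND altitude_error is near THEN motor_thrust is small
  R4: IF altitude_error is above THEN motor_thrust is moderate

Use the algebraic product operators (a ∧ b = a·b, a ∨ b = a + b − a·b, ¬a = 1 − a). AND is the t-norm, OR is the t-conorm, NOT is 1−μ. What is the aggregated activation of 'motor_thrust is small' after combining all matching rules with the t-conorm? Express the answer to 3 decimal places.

R1: below=0.52, ¬hovering=1−0.53=0.47; AND[a·b] → w = 0.2444
R2: above=0.85 → w = 0.8500
R3: calm=0.54, hovering=0.53, near=0.77; AND[a·b] → w = 0.2204
R4: above=0.85 → w = 0.8500
Rules with consequent 'small': {R1, R2, R3} → strengths 0.2444, 0.8500, 0.2204
Aggregate via t-conorm [a + b − a·b]: 0.9116

0.912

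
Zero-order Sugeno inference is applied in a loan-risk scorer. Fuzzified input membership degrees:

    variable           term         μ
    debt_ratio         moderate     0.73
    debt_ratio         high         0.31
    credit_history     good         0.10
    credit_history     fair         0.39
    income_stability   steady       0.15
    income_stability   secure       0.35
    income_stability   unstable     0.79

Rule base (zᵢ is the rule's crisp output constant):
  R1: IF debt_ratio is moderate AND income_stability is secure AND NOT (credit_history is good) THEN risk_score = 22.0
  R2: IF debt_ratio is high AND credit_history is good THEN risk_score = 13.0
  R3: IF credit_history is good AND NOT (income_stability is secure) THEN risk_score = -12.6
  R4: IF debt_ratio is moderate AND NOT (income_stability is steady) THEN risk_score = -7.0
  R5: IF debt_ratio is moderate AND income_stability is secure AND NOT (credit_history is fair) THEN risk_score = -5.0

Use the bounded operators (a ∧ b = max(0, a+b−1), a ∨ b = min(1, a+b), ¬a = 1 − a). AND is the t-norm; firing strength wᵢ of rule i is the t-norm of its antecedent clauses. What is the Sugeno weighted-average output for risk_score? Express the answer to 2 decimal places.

-7.00

R1 (z=22.0): moderate=0.73, secure=0.35, ¬good=1−0.10=0.90; AND[max(0, a+b−1)] → w = 0.00
R2 (z=13.0): high=0.31, good=0.10; AND[max(0, a+b−1)] → w = 0.00
R3 (z=-12.6): good=0.10, ¬secure=1−0.35=0.65; AND[max(0, a+b−1)] → w = 0.00
R4 (z=-7.0): moderate=0.73, ¬steady=1−0.15=0.85; AND[max(0, a+b−1)] → w = 0.58
R5 (z=-5.0): moderate=0.73, secure=0.35, ¬fair=1−0.39=0.61; AND[max(0, a+b−1)] → w = 0.00
Weighted average = (0.00·22.0 + 0.00·13.0 + 0.00·-12.6 + 0.58·-7.0 + 0.00·-5.0) / (0.00 + 0.00 + 0.00 + 0.58 + 0.00)
  = -4.0600 / 0.5800 = -7.00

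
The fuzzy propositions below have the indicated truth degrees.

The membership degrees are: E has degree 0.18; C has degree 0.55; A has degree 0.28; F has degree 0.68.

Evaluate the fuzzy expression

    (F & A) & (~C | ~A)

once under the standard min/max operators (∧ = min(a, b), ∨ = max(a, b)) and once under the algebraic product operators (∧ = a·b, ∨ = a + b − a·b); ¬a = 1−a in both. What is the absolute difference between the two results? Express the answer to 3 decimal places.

Under standard min/max:
  F & A = min(a, b) on (0.68, 0.28) = 0.28
  ~C = 1 − 0.55 = 0.45
  ~A = 1 − 0.28 = 0.72
  ~C | ~A = max(a, b) on (0.45, 0.72) = 0.72
  (F & A) & (~C | ~A) = min(a, b) on (0.28, 0.72) = 0.28
  → value = 0.2800
Under algebraic product:
  F & A = a·b on (0.6800, 0.2800) = 0.1904
  ~C = 1 − 0.5500 = 0.4500
  ~A = 1 − 0.2800 = 0.7200
  ~C | ~A = a + b − a·b on (0.4500, 0.7200) = 0.8460
  (F & A) & (~C | ~A) = a·b on (0.1904, 0.8460) = 0.1611
  → value = 0.1611
|0.2800 − 0.1611| = 0.119

0.119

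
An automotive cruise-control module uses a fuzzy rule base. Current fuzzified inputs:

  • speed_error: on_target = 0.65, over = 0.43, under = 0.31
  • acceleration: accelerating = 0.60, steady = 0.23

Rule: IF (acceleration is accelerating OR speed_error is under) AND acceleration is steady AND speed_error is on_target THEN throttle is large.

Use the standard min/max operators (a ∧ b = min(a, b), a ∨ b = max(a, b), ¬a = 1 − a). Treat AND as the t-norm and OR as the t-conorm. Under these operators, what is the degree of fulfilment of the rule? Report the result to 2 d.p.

firing strength: (accelerating=0.60 OR under=0.31) = 0.60; AND[min(a, b)] with steady=0.23, on_target=0.65 → w = 0.23

0.23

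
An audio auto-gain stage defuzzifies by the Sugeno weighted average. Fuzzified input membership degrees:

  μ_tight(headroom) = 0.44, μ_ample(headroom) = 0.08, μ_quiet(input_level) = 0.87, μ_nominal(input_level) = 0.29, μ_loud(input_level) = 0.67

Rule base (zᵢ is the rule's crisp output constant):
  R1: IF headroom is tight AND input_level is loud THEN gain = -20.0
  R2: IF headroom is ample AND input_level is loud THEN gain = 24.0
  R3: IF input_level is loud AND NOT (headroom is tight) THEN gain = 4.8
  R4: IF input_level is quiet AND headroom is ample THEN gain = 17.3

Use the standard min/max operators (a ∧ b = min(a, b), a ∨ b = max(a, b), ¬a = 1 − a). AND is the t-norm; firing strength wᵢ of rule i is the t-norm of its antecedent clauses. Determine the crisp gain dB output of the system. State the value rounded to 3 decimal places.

-2.421

R1 (z=-20.0): tight=0.44, loud=0.67; AND[min(a, b)] → w = 0.44
R2 (z=24.0): ample=0.08, loud=0.67; AND[min(a, b)] → w = 0.08
R3 (z=4.8): loud=0.67, ¬tight=1−0.44=0.56; AND[min(a, b)] → w = 0.56
R4 (z=17.3): quiet=0.87, ample=0.08; AND[min(a, b)] → w = 0.08
Weighted average = (0.44·-20.0 + 0.08·24.0 + 0.56·4.8 + 0.08·17.3) / (0.44 + 0.08 + 0.56 + 0.08)
  = -2.8080 / 1.1600 = -2.421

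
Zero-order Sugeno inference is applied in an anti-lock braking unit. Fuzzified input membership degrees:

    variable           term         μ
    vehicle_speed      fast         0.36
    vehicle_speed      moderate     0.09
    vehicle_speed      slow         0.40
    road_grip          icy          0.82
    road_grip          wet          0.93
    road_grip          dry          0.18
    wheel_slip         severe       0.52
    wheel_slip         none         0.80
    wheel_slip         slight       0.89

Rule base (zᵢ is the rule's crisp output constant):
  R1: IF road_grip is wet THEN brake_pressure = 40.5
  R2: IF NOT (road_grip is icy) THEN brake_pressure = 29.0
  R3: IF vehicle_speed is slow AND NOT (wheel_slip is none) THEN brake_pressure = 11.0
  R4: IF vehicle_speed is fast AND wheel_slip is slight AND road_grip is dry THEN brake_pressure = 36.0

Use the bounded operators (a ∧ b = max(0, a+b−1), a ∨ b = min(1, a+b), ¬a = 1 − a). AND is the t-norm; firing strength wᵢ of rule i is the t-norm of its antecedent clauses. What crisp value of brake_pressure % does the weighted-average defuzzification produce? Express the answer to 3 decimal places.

R1 (z=40.5): wet=0.93 → w = 0.93
R2 (z=29.0): ¬icy=1−0.82=0.18 → w = 0.18
R3 (z=11.0): slow=0.40, ¬none=1−0.80=0.20; AND[max(0, a+b−1)] → w = 0.00
R4 (z=36.0): fast=0.36, slight=0.89, dry=0.18; AND[max(0, a+b−1)] → w = 0.00
Weighted average = (0.93·40.5 + 0.18·29.0 + 0.00·11.0 + 0.00·36.0) / (0.93 + 0.18 + 0.00 + 0.00)
  = 42.8850 / 1.1100 = 38.635

38.635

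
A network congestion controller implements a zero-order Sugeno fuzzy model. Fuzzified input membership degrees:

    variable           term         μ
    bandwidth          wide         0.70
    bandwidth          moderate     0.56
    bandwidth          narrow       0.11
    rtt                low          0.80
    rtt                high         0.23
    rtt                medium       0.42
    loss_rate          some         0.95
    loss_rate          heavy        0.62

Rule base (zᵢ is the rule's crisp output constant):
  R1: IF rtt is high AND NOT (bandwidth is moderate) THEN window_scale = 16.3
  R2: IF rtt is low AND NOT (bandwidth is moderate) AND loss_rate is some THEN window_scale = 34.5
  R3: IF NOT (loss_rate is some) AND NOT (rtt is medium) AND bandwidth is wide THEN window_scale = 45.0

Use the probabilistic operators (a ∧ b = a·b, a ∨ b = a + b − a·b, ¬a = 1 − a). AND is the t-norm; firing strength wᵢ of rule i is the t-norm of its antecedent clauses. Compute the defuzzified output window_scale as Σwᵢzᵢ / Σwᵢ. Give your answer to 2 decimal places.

R1 (z=16.3): high=0.23, ¬moderate=1−0.56=0.44; AND[a·b] → w = 0.1012
R2 (z=34.5): low=0.80, ¬moderate=1−0.56=0.44, some=0.95; AND[a·b] → w = 0.3344
R3 (z=45.0): ¬some=1−0.95=0.05, ¬medium=1−0.42=0.58, wide=0.70; AND[a·b] → w = 0.0203
Weighted average = (0.1012·16.3 + 0.3344·34.5 + 0.0203·45.0) / (0.1012 + 0.3344 + 0.0203)
  = 14.0999 / 0.4559 = 30.93

30.93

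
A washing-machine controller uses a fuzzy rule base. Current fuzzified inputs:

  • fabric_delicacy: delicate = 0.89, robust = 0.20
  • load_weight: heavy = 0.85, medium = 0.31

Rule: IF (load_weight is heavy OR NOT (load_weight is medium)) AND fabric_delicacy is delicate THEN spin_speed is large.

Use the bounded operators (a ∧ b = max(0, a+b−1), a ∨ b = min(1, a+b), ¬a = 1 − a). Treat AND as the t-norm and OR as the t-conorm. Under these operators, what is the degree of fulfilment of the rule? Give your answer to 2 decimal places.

0.89

firing strength: (heavy=0.85 OR ¬medium=1−0.31=0.69) = 1.00; AND[max(0, a+b−1)] with delicate=0.89 → w = 0.89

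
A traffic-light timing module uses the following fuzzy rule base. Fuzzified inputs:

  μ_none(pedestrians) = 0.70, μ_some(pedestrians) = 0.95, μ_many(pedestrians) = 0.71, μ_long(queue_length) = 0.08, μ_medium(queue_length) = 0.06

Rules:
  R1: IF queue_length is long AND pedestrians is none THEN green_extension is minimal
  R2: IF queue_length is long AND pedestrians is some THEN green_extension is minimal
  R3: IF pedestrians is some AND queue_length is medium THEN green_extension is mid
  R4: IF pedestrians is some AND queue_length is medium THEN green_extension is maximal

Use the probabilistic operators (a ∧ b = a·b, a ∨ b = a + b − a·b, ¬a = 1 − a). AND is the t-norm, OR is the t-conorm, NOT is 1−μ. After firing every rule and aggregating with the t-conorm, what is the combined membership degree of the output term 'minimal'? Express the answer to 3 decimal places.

R1: long=0.08, none=0.70; AND[a·b] → w = 0.0560
R2: long=0.08, some=0.95; AND[a·b] → w = 0.0760
R3: some=0.95, medium=0.06; AND[a·b] → w = 0.0570
R4: some=0.95, medium=0.06; AND[a·b] → w = 0.0570
Rules with consequent 'minimal': {R1, R2} → strengths 0.0560, 0.0760
Aggregate via t-conorm [a + b − a·b]: 0.1277

0.128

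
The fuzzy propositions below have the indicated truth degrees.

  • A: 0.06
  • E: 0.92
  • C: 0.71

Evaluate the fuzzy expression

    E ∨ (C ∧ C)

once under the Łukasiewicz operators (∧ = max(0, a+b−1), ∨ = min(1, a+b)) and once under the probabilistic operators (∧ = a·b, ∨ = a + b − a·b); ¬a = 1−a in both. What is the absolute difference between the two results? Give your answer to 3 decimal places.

Under Łukasiewicz:
  C ∧ C = max(0, a+b−1) on (0.71, 0.71) = 0.42
  E ∨ (C ∧ C) = min(1, a+b) on (0.92, 0.42) = 1.00
  → value = 1.0000
Under probabilistic:
  C ∧ C = a·b on (0.7100, 0.7100) = 0.5041
  E ∨ (C ∧ C) = a + b − a·b on (0.9200, 0.5041) = 0.9603
  → value = 0.9603
|1.0000 − 0.9603| = 0.040

0.040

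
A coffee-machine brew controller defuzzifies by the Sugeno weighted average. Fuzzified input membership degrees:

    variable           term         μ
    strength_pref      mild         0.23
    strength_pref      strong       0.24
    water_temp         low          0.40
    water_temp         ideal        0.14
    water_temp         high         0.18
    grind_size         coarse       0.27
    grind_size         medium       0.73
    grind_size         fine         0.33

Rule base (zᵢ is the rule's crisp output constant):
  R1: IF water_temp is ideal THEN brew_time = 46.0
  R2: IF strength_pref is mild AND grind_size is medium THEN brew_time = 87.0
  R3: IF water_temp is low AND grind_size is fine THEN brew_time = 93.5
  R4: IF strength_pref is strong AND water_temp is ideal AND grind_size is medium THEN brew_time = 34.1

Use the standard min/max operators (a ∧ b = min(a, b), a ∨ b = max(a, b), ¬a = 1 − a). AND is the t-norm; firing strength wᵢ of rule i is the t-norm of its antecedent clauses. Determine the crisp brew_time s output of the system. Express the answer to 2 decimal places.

R1 (z=46.0): ideal=0.14 → w = 0.14
R2 (z=87.0): mild=0.23, medium=0.73; AND[min(a, b)] → w = 0.23
R3 (z=93.5): low=0.40, fine=0.33; AND[min(a, b)] → w = 0.33
R4 (z=34.1): strong=0.24, ideal=0.14, medium=0.73; AND[min(a, b)] → w = 0.14
Weighted average = (0.14·46.0 + 0.23·87.0 + 0.33·93.5 + 0.14·34.1) / (0.14 + 0.23 + 0.33 + 0.14)
  = 62.0790 / 0.8400 = 73.90

73.90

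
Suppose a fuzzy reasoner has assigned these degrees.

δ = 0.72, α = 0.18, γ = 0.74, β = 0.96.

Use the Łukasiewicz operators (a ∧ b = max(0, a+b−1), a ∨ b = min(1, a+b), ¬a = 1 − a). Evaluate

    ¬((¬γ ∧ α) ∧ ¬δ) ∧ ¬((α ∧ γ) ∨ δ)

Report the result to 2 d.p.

¬γ = 1 − 0.74 = 0.26
¬γ ∧ α = max(0, a+b−1) on (0.26, 0.18) = 0.00
¬δ = 1 − 0.72 = 0.28
(¬γ ∧ α) ∧ ¬δ = max(0, a+b−1) on (0.00, 0.28) = 0.00
¬((¬γ ∧ α) ∧ ¬δ) = 1 − 0.00 = 1.00
α ∧ γ = max(0, a+b−1) on (0.18, 0.74) = 0.00
(α ∧ γ) ∨ δ = min(1, a+b) on (0.00, 0.72) = 0.72
¬((α ∧ γ) ∨ δ) = 1 − 0.72 = 0.28
¬((¬γ ∧ α) ∧ ¬δ) ∧ ¬((α ∧ γ) ∨ δ) = max(0, a+b−1) on (1.00, 0.28) = 0.28

0.28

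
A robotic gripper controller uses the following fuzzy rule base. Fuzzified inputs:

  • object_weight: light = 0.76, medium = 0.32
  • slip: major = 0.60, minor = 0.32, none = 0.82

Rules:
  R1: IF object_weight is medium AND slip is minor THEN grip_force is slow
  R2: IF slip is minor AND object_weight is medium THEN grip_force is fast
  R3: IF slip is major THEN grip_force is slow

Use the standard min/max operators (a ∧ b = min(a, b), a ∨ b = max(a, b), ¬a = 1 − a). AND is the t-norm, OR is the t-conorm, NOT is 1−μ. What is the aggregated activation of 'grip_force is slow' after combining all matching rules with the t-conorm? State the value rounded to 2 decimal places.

0.60

R1: medium=0.32, minor=0.32; AND[min(a, b)] → w = 0.32
R2: minor=0.32, medium=0.32; AND[min(a, b)] → w = 0.32
R3: major=0.60 → w = 0.60
Rules with consequent 'slow': {R1, R3} → strengths 0.32, 0.60
Aggregate via t-conorm [max(a, b)]: 0.60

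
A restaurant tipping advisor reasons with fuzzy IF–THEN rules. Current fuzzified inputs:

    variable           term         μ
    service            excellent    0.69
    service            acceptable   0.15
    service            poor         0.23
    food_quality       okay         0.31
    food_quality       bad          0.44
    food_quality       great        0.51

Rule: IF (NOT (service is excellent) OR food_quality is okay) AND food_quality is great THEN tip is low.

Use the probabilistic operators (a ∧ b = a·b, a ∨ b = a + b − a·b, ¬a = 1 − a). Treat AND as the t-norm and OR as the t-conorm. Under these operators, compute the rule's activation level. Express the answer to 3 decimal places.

firing strength: (¬excellent=1−0.69=0.31 OR okay=0.31) = 0.5239; AND[a·b] with great=0.51 → w = 0.2672

0.267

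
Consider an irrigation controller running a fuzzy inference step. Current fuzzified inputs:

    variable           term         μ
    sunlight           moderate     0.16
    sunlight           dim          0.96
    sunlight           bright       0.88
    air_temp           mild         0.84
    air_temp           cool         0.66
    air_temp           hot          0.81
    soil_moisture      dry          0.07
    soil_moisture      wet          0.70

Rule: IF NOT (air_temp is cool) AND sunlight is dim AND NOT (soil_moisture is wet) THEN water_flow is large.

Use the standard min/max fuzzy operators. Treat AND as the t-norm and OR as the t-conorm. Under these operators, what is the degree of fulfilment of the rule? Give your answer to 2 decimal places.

0.30

firing strength: ¬cool=1−0.66=0.34, dim=0.96, ¬wet=1−0.70=0.30; AND[min(a, b)] → w = 0.30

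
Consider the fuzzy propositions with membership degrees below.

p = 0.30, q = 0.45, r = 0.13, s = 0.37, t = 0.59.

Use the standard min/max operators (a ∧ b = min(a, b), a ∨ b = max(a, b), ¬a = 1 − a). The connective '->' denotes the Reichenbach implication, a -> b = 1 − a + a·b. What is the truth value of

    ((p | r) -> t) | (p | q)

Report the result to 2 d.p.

0.88

p | r = max(a, b) on (0.30, 0.13) = 0.30
(p | r) -> t  [Reichenbach: 1 − a + a·b] with a=0.30, b=0.59 → 0.88
p | q = max(a, b) on (0.30, 0.45) = 0.45
((p | r) -> t) | (p | q) = max(a, b) on (0.88, 0.45) = 0.88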